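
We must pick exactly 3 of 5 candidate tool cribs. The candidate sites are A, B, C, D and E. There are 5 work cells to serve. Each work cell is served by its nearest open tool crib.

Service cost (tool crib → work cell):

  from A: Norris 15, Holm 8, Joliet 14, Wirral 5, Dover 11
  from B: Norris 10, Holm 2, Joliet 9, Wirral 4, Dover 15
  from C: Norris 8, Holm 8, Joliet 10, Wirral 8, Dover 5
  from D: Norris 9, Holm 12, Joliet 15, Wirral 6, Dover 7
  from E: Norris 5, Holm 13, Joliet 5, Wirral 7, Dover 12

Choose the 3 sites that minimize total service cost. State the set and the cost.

Choose B, C and E; total service cost 21.

With exactly 3 open, each work cell uses its cheapest among the chosen.
{B, C, E}: Norris→E 5, Holm→B 2, Joliet→E 5, Wirral→B 4, Dover→C 5. Service cost 21.
{B, D, E}: service cost 23
{A, B, E}: service cost 27
Among all 10 size-3 choices, {B, C, E} is lowest.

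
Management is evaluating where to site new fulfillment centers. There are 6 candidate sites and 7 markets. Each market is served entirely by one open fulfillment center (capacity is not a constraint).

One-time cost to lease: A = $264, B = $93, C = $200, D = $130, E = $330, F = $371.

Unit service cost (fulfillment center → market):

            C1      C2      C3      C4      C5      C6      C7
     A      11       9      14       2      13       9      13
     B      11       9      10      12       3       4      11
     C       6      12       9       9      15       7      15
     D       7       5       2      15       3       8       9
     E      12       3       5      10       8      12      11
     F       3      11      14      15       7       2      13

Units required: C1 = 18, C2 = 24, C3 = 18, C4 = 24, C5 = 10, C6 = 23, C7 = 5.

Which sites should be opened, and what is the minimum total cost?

Open B and D; minimum total cost 960.

For any fixed open set, each market goes to its cheapest open site; total = fixed + service.
{B, D}: C1→D 7·18=126, C2→D 5·24=120, C3→D 2·18=36, C4→B 12·24=288, C5→B 3·10=30, C6→B 4·23=92, C7→D 9·5=45. Service 737; fixed 223; total 960.
{A, D}: C1→D 7·18=126, C2→D 5·24=120, C3→D 2·18=36, C4→A 2·24=48, C5→D 3·10=30, C6→D 8·23=184, C7→D 9·5=45. Service 589; fixed 394; total 983.
{A, B, D}: service 497 + fixed 487 = 984
{A, B, C, D, E, F}: service 331 + fixed 1388 = 1719
No other subset beats 960.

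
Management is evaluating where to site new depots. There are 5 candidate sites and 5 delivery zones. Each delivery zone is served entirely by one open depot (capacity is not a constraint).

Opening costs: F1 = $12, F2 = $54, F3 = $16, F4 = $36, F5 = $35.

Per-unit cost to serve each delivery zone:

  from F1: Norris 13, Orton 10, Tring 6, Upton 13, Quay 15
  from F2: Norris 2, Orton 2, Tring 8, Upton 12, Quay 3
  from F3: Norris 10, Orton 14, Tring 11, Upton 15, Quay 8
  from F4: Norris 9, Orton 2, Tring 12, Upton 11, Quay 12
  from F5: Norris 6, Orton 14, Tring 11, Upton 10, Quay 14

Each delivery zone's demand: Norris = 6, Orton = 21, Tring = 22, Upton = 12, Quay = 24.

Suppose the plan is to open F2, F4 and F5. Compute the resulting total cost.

Total cost: 547

Each delivery zone is assigned to its cheapest site among the open ones.
{F2, F4, F5}: Norris→F2 2·6=12, Orton→F2 2·21=42, Tring→F2 8·22=176, Upton→F5 10·12=120, Quay→F2 3·24=72. Service 422; fixed 125; total 547.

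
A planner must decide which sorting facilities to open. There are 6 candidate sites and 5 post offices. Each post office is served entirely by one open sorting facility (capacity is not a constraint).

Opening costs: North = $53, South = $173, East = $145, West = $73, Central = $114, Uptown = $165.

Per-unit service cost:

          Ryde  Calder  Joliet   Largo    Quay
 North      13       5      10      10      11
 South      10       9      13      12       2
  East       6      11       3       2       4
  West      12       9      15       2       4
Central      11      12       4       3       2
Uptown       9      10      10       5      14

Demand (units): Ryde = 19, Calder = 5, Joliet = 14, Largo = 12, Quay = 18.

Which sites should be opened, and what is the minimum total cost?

Open East only; minimum total cost 452.

For any fixed open set, each post office goes to its cheapest open site; total = fixed + service.
{East}: Ryde→East 6·19=114, Calder→East 11·5=55, Joliet→East 3·14=42, Largo→East 2·12=24, Quay→East 4·18=72. Service 307; fixed 145; total 452.
{North, East}: service 277 + fixed 198 = 475
{Central}: Ryde→Central 11·19=209, Calder→Central 12·5=60, Joliet→Central 4·14=56, Largo→Central 3·12=36, Quay→Central 2·18=36. Service 397; fixed 114; total 511.
{North, South, East, West, Central, Uptown}: Ryde→East 6·19=114, Calder→North 5·5=25, Joliet→East 3·14=42, Largo→East 2·12=24, Quay→South 2·18=36. Service 241; fixed 723; total 964.
No other subset beats 452.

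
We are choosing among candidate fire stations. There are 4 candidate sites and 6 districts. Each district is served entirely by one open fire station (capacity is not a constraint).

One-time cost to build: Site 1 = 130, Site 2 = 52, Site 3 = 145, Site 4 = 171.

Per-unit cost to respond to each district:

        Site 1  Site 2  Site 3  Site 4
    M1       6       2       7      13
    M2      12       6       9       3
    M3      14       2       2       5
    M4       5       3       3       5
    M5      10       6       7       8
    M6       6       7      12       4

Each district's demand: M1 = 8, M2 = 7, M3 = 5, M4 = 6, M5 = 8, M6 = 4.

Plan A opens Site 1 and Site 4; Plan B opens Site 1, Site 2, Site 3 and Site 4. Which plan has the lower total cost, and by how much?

Plan A is cheaper by 122.

Plan A: {Site 1, Site 4}: M1→Site 1 6·8=48, M2→Site 4 3·7=21, M3→Site 4 5·5=25, M4→Site 1 5·6=30, M5→Site 4 8·8=64, M6→Site 4 4·4=16. Service 204; fixed 301; total 505.
Plan B: {Site 1, Site 2, Site 3, Site 4}: M1→Site 2 2·8=16, M2→Site 4 3·7=21, M3→Site 2 2·5=10, M4→Site 2 3·6=18, M5→Site 2 6·8=48, M6→Site 4 4·4=16. Service 129; fixed 498; total 627.
Difference: |505 − 627| = 122.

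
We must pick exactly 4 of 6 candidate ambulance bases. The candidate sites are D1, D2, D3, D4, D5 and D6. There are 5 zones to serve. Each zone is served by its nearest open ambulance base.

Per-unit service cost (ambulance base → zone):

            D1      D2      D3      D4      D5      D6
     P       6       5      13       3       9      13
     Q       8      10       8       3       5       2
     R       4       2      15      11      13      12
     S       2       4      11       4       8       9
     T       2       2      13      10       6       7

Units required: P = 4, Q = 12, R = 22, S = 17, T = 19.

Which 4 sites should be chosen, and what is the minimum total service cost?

Choose D1, D2, D4 and D6; total service cost 152.

With exactly 4 open, each zone uses its cheapest among the chosen.
{D1, D2, D4, D6}: P→D4 3·4=12, Q→D6 2·12=24, R→D2 2·22=44, S→D1 2·17=34, T→D1 2·19=38. Service cost 152.
{D1, D2, D3, D6}: service cost 160
{D1, D2, D5, D6}: service cost 160
Among all 15 size-4 choices, {D1, D2, D4, D6} is lowest.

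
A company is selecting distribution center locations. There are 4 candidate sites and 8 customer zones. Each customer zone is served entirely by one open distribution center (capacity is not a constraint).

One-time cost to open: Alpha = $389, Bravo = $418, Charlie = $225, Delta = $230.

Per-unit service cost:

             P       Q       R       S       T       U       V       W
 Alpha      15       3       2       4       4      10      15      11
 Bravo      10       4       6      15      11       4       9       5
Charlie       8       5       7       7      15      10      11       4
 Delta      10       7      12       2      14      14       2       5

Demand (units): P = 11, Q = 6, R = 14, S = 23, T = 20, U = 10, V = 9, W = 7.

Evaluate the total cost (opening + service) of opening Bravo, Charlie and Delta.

Total cost: 1421

Each customer zone is assigned to its cheapest site among the open ones.
{Bravo, Charlie, Delta}: P→Charlie 8·11=88, Q→Bravo 4·6=24, R→Bravo 6·14=84, S→Delta 2·23=46, T→Bravo 11·20=220, U→Bravo 4·10=40, V→Delta 2·9=18, W→Charlie 4·7=28. Service 548; fixed 873; total 1421.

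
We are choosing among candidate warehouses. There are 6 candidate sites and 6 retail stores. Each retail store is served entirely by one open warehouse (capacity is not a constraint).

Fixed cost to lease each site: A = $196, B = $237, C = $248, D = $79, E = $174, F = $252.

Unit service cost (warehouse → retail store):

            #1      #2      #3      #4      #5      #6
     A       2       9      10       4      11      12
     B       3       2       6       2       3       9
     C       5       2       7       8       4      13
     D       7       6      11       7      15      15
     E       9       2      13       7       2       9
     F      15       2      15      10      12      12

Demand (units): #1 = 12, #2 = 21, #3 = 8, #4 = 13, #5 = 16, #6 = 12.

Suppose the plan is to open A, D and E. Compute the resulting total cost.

Each retail store is assigned to its cheapest site among the open ones.
{A, D, E}: #1→A 2·12=24, #2→E 2·21=42, #3→A 10·8=80, #4→A 4·13=52, #5→E 2·16=32, #6→E 9·12=108. Service 338; fixed 449; total 787.

Total cost: 787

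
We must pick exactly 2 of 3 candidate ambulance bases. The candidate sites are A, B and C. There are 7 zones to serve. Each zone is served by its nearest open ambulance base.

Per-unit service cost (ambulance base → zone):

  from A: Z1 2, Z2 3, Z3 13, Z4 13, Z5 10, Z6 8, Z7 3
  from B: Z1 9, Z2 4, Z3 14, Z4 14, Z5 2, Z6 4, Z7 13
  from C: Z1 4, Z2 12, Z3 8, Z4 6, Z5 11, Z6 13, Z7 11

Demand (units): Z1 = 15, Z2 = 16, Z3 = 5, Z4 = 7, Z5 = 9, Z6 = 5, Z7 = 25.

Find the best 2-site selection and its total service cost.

Choose A and B; total service cost 347.

With exactly 2 open, each zone uses its cheapest among the chosen.
{A, B}: Z1→A 2·15=30, Z2→A 3·16=48, Z3→A 13·5=65, Z4→A 13·7=91, Z5→B 2·9=18, Z6→B 4·5=20, Z7→A 3·25=75. Service cost 347.
{A, C}: service cost 365
{B, C}: service cost 519
Among all 3 size-2 choices, {A, B} is lowest.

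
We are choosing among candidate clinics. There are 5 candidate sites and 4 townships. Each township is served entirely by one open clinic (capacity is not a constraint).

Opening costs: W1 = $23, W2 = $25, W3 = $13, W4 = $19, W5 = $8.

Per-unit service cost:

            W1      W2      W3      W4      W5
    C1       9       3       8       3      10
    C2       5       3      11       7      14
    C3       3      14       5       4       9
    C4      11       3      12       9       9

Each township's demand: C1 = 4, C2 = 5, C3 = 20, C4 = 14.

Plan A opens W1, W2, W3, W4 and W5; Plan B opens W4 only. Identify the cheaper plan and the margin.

Plan A is cheaper by 55.

Plan A: {W1, W2, W3, W4, W5}: C1→W2 3·4=12, C2→W2 3·5=15, C3→W1 3·20=60, C4→W2 3·14=42. Service 129; fixed 88; total 217.
Plan B: {W4}: C1→W4 3·4=12, C2→W4 7·5=35, C3→W4 4·20=80, C4→W4 9·14=126. Service 253; fixed 19; total 272.
Difference: |217 − 272| = 55.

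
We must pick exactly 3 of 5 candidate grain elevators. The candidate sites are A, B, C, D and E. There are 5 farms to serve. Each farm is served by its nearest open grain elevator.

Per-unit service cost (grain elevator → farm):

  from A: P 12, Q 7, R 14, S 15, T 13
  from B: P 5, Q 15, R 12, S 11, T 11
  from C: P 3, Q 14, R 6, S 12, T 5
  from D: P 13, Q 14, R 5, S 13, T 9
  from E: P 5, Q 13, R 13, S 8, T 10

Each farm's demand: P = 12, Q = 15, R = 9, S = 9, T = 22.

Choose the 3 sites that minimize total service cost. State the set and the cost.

Choose A, C and E; total service cost 377.

With exactly 3 open, each farm uses its cheapest among the chosen.
{A, C, E}: P→C 3·12=36, Q→A 7·15=105, R→C 6·9=54, S→E 8·9=72, T→C 5·22=110. Service cost 377.
{A, B, C}: service cost 404
{A, C, D}: service cost 404
Among all 10 size-3 choices, {A, C, E} is lowest.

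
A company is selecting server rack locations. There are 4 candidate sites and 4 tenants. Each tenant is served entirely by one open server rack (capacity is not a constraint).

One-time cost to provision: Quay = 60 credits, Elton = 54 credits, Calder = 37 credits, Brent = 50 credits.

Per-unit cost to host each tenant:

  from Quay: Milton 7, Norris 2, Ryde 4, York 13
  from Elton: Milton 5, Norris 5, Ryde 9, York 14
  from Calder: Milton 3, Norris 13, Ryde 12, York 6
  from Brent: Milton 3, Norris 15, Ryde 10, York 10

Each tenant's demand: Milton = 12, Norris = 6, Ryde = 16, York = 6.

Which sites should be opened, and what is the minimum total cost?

Open Quay and Calder; minimum total cost 245.

For any fixed open set, each tenant goes to its cheapest open site; total = fixed + service.
{Quay, Calder}: Milton→Calder 3·12=36, Norris→Quay 2·6=12, Ryde→Quay 4·16=64, York→Calder 6·6=36. Service 148; fixed 97; total 245.
{Quay, Brent}: service 172 + fixed 110 = 282
{Quay, Calder, Brent}: service 148 + fixed 147 = 295
{Quay, Elton, Calder, Brent}: service 148 + fixed 201 = 349
No other subset beats 245.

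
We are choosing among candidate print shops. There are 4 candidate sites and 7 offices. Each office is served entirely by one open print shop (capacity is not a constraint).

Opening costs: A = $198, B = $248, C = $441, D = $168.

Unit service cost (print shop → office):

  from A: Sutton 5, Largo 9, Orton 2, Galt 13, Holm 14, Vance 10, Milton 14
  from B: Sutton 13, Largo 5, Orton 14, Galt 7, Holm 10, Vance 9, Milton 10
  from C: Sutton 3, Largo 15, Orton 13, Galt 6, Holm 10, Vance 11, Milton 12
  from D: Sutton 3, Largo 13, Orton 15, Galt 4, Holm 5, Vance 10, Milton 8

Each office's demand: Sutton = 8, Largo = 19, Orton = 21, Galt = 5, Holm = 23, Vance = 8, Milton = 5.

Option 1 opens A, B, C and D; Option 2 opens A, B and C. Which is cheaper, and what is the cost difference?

Option 1: {A, B, C, D}: Sutton→C 3·8=24, Largo→B 5·19=95, Orton→A 2·21=42, Galt→D 4·5=20, Holm→D 5·23=115, Vance→B 9·8=72, Milton→D 8·5=40. Service 408; fixed 1055; total 1463.
Option 2: {A, B, C}: Sutton→C 3·8=24, Largo→B 5·19=95, Orton→A 2·21=42, Galt→C 6·5=30, Holm→B 10·23=230, Vance→B 9·8=72, Milton→B 10·5=50. Service 543; fixed 887; total 1430.
Difference: |1463 − 1430| = 33.

Option 2 is cheaper by 33.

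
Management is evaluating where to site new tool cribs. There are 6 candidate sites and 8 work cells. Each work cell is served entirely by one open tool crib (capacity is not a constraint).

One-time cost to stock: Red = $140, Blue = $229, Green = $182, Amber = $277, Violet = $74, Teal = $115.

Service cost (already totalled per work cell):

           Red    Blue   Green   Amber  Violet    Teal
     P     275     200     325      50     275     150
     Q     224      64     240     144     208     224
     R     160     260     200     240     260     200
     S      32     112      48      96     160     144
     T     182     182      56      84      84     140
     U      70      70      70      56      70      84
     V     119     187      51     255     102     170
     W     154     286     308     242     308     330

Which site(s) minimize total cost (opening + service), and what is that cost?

For any fixed open set, each work cell goes to its cheapest open site; total = fixed + service.
{Red, Amber}: P→Amber 50, Q→Amber 144, R→Red 160, S→Red 32, T→Amber 84, U→Amber 56, V→Red 119, W→Red 154. Service 799; fixed 417; total 1216.
{Red, Amber, Violet}: P→Amber 50, Q→Amber 144, R→Red 160, S→Red 32, T→Amber 84, U→Amber 56, V→Violet 102, W→Red 154. Service 782; fixed 491; total 1273.
{Red, Violet, Teal}: service 960 + fixed 329 = 1289
{Red, Blue, Green, Amber, Violet, Teal}: P→Amber 50, Q→Blue 64, R→Red 160, S→Red 32, T→Green 56, U→Amber 56, V→Green 51, W→Red 154. Service 623; fixed 1017; total 1640.
No other subset beats 1216.

Open Red and Amber; minimum total cost 1216.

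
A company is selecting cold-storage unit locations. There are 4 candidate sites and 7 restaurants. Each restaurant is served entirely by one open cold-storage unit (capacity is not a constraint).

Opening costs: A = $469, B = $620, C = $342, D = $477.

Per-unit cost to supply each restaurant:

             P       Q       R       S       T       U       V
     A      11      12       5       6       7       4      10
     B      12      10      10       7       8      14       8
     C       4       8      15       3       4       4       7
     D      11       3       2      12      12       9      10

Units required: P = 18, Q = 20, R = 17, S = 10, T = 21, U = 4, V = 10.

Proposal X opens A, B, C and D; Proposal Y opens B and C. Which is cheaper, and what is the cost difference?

Proposal Y is cheaper by 710.

Proposal X: {A, B, C, D}: P→C 4·18=72, Q→D 3·20=60, R→D 2·17=34, S→C 3·10=30, T→C 4·21=84, U→A 4·4=16, V→C 7·10=70. Service 366; fixed 1908; total 2274.
Proposal Y: {B, C}: P→C 4·18=72, Q→C 8·20=160, R→B 10·17=170, S→C 3·10=30, T→C 4·21=84, U→C 4·4=16, V→C 7·10=70. Service 602; fixed 962; total 1564.
Difference: |2274 − 1564| = 710.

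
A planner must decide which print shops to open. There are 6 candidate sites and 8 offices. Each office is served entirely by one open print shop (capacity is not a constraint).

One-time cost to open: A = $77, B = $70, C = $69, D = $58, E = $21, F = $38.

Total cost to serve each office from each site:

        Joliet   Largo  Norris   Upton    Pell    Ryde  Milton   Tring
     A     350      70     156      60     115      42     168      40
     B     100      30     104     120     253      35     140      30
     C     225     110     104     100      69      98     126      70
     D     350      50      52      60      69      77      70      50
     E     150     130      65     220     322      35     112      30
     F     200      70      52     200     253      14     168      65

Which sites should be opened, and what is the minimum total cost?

Open B and D; minimum total cost 574.

For any fixed open set, each office goes to its cheapest open site; total = fixed + service.
{B, D}: Joliet→B 100, Largo→B 30, Norris→D 52, Upton→D 60, Pell→D 69, Ryde→B 35, Milton→D 70, Tring→B 30. Service 446; fixed 128; total 574.
{B, D, F}: service 425 + fixed 166 = 591
{B, D, E}: service 446 + fixed 149 = 595
{A, B, C, D, E, F}: service 425 + fixed 333 = 758
No other subset beats 574.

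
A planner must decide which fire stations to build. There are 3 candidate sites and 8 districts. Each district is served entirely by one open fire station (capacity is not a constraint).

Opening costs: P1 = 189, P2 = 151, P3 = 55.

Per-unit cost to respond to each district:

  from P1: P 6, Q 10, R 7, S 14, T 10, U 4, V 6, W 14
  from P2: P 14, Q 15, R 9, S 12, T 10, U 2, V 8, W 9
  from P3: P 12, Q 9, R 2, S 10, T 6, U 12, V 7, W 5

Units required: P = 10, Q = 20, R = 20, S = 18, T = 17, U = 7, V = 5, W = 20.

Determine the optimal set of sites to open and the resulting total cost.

For any fixed open set, each district goes to its cheapest open site; total = fixed + service.
{P3}: P→P3 12·10=120, Q→P3 9·20=180, R→P3 2·20=40, S→P3 10·18=180, T→P3 6·17=102, U→P3 12·7=84, V→P3 7·5=35, W→P3 5·20=100. Service 841; fixed 55; total 896.
{P1, P3}: service 720 + fixed 244 = 964
{P2, P3}: service 771 + fixed 206 = 977
{P1, P2, P3}: service 706 + fixed 395 = 1101
No other subset beats 896.

Open P3 only; minimum total cost 896.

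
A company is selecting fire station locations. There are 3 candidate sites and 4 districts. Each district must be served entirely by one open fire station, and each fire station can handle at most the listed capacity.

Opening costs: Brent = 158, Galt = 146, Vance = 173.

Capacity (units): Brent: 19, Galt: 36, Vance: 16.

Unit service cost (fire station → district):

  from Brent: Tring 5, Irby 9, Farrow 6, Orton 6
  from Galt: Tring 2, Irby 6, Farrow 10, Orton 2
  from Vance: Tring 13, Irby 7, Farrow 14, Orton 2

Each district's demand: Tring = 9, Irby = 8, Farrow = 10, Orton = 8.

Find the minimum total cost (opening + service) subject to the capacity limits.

Minimum total cost: 328

Open {Galt}: Tring→Galt 2·9=18, Irby→Galt 6·8=48, Farrow→Galt 10·10=100, Orton→Galt 2·8=16.
Loads: Galt carries 35/36. Service 182; fixed 146; total 328.
Next best feasible plan costs 446.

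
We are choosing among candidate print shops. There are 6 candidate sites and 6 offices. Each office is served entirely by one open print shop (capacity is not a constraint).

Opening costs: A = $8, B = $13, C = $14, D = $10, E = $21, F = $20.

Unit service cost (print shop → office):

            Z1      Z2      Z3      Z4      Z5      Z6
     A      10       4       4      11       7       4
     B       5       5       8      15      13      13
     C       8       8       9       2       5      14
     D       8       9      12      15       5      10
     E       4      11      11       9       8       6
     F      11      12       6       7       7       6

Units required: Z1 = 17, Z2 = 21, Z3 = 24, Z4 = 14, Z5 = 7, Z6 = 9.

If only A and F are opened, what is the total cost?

Total cost: 561

Each office is assigned to its cheapest site among the open ones.
{A, F}: Z1→A 10·17=170, Z2→A 4·21=84, Z3→A 4·24=96, Z4→F 7·14=98, Z5→A 7·7=49, Z6→A 4·9=36. Service 533; fixed 28; total 561.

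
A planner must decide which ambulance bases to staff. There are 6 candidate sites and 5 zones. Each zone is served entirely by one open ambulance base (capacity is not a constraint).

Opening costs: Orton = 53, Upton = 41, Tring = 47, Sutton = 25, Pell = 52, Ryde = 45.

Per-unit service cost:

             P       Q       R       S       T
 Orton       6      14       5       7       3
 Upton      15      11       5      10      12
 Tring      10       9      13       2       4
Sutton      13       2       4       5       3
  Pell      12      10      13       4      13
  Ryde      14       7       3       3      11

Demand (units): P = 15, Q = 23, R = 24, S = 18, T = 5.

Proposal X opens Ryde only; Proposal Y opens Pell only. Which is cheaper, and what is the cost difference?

Proposal X is cheaper by 314.

Proposal X: {Ryde}: P→Ryde 14·15=210, Q→Ryde 7·23=161, R→Ryde 3·24=72, S→Ryde 3·18=54, T→Ryde 11·5=55. Service 552; fixed 45; total 597.
Proposal Y: {Pell}: P→Pell 12·15=180, Q→Pell 10·23=230, R→Pell 13·24=312, S→Pell 4·18=72, T→Pell 13·5=65. Service 859; fixed 52; total 911.
Difference: |597 − 911| = 314.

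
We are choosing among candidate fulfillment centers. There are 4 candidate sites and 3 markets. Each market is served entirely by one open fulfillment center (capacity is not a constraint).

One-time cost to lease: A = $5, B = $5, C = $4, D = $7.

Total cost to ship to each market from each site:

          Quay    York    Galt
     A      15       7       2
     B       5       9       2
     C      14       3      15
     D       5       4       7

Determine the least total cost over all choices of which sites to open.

For any fixed open set, each market goes to its cheapest open site; total = fixed + service.
{B, C}: Quay→B 5, York→C 3, Galt→B 2. Service 10; fixed 9; total 19.
{B}: Quay→B 5, York→B 9, Galt→B 2. Service 16; fixed 5; total 21.
{A, D}: service 11 + fixed 12 = 23
{A, B, C, D}: service 10 + fixed 21 = 31
No other subset beats 19.

Minimum total cost: 19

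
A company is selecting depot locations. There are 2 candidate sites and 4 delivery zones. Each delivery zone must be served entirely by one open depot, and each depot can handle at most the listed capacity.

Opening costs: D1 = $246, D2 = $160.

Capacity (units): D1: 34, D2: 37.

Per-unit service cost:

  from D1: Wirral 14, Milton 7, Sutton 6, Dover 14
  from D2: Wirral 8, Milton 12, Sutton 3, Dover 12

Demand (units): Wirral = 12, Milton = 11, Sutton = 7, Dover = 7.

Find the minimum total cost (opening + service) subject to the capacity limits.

Minimum total cost: 493

Open {D2}: Wirral→D2 8·12=96, Milton→D2 12·11=132, Sutton→D2 3·7=21, Dover→D2 12·7=84.
Loads: D2 carries 37/37. Service 333; fixed 160; total 493.
Next best feasible plan costs 684.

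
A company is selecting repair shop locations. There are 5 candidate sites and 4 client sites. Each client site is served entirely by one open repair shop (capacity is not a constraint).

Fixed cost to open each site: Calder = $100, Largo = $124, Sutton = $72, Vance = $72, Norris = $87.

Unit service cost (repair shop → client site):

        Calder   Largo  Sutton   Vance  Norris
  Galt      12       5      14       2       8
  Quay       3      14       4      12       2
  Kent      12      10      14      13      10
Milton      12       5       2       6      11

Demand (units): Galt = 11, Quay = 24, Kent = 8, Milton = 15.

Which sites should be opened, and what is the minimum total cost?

Open Sutton and Vance; minimum total cost 396.

For any fixed open set, each client site goes to its cheapest open site; total = fixed + service.
{Sutton, Vance}: Galt→Vance 2·11=22, Quay→Sutton 4·24=96, Kent→Vance 13·8=104, Milton→Sutton 2·15=30. Service 252; fixed 144; total 396.
{Vance, Norris}: Galt→Vance 2·11=22, Quay→Norris 2·24=48, Kent→Norris 10·8=80, Milton→Vance 6·15=90. Service 240; fixed 159; total 399.
{Sutton, Norris}: service 246 + fixed 159 = 405
{Calder, Largo, Sutton, Vance, Norris}: Galt→Vance 2·11=22, Quay→Norris 2·24=48, Kent→Largo 10·8=80, Milton→Sutton 2·15=30. Service 180; fixed 455; total 635.
No other subset beats 396.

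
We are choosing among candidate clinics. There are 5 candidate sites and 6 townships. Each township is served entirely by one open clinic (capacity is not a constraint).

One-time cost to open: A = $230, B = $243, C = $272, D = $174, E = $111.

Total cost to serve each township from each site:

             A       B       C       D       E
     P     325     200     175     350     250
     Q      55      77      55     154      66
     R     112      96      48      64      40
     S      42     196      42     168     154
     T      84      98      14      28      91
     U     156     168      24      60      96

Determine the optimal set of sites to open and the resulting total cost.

For any fixed open set, each township goes to its cheapest open site; total = fixed + service.
{C}: P→C 175, Q→C 55, R→C 48, S→C 42, T→C 14, U→C 24. Service 358; fixed 272; total 630.
{C, E}: P→C 175, Q→C 55, R→E 40, S→C 42, T→C 14, U→C 24. Service 350; fixed 383; total 733.
{C, D}: service 358 + fixed 446 = 804
{A, B, C, D, E}: service 350 + fixed 1030 = 1380
No other subset beats 630.

Open C only; minimum total cost 630.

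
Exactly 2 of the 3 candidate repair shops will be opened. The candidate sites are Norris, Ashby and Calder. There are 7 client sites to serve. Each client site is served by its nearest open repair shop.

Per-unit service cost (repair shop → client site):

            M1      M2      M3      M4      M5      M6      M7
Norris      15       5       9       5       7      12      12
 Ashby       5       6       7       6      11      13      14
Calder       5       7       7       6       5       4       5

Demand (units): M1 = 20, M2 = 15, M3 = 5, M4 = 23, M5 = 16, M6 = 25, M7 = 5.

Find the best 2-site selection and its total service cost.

Choose Norris and Calder; total service cost 530.

With exactly 2 open, each client site uses its cheapest among the chosen.
{Norris, Calder}: M1→Calder 5·20=100, M2→Norris 5·15=75, M3→Calder 7·5=35, M4→Norris 5·23=115, M5→Calder 5·16=80, M6→Calder 4·25=100, M7→Calder 5·5=25. Service cost 530.
{Ashby, Calder}: service cost 568
{Norris, Ashby}: service cost 797
Among all 3 size-2 choices, {Norris, Calder} is lowest.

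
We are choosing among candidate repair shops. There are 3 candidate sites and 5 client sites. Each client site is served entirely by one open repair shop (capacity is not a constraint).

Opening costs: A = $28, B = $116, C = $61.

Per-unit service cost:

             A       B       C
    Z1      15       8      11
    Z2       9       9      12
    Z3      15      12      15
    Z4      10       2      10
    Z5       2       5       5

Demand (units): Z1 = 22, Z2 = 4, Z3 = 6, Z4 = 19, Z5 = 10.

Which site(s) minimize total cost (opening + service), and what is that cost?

Open A and B; minimum total cost 486.

For any fixed open set, each client site goes to its cheapest open site; total = fixed + service.
{A, B}: Z1→B 8·22=176, Z2→A 9·4=36, Z3→B 12·6=72, Z4→B 2·19=38, Z5→A 2·10=20. Service 342; fixed 144; total 486.
{B}: service 372 + fixed 116 = 488
{A, B, C}: service 342 + fixed 205 = 547
{A}: Z1→A 15·22=330, Z2→A 9·4=36, Z3→A 15·6=90, Z4→A 10·19=190, Z5→A 2·10=20. Service 666; fixed 28; total 694.
(All 7 nonempty subsets were checked; A and B is lowest.)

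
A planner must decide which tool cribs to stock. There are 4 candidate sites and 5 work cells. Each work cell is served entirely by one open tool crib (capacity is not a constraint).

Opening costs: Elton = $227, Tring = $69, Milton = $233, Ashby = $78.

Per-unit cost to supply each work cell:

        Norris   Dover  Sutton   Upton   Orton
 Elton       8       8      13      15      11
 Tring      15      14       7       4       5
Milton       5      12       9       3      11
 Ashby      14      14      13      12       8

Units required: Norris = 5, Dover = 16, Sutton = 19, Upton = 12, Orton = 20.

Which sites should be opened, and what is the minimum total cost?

For any fixed open set, each work cell goes to its cheapest open site; total = fixed + service.
{Tring}: Norris→Tring 15·5=75, Dover→Tring 14·16=224, Sutton→Tring 7·19=133, Upton→Tring 4·12=48, Orton→Tring 5·20=100. Service 580; fixed 69; total 649.
{Tring, Ashby}: Norris→Ashby 14·5=70, Dover→Tring 14·16=224, Sutton→Tring 7·19=133, Upton→Tring 4·12=48, Orton→Tring 5·20=100. Service 575; fixed 147; total 722.
{Elton, Tring}: Norris→Elton 8·5=40, Dover→Elton 8·16=128, Sutton→Tring 7·19=133, Upton→Tring 4·12=48, Orton→Tring 5·20=100. Service 449; fixed 296; total 745.
{Elton, Tring, Milton, Ashby}: service 422 + fixed 607 = 1029
(All 15 nonempty subsets were checked; Tring only is lowest.)

Open Tring only; minimum total cost 649.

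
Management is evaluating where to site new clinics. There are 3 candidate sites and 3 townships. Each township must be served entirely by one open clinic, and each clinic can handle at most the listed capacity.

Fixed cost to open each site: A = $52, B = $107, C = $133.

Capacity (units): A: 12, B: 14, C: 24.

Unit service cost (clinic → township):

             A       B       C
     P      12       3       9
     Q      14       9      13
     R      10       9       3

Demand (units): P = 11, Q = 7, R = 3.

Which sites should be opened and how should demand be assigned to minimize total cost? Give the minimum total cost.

Open {A, B}: P→B 3·11=33, Q→A 14·7=98, R→B 9·3=27.
Loads: A carries 7/12, B carries 14/14. Service 158; fixed 159; total 317.
Next best feasible plan costs 320.

Minimum total cost: 317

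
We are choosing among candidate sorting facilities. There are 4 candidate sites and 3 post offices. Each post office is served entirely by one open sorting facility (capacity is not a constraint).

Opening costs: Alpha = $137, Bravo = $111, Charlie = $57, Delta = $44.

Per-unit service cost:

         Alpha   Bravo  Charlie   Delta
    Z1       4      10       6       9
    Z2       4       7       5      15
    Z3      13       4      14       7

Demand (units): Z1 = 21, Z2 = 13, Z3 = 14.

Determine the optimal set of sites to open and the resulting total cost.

Open Charlie and Delta; minimum total cost 390.

For any fixed open set, each post office goes to its cheapest open site; total = fixed + service.
{Charlie, Delta}: Z1→Charlie 6·21=126, Z2→Charlie 5·13=65, Z3→Delta 7·14=98. Service 289; fixed 101; total 390.
{Alpha, Delta}: service 234 + fixed 181 = 415
{Bravo, Charlie}: Z1→Charlie 6·21=126, Z2→Charlie 5·13=65, Z3→Bravo 4·14=56. Service 247; fixed 168; total 415.
{Alpha, Bravo, Charlie, Delta}: service 192 + fixed 349 = 541
No other subset beats 390.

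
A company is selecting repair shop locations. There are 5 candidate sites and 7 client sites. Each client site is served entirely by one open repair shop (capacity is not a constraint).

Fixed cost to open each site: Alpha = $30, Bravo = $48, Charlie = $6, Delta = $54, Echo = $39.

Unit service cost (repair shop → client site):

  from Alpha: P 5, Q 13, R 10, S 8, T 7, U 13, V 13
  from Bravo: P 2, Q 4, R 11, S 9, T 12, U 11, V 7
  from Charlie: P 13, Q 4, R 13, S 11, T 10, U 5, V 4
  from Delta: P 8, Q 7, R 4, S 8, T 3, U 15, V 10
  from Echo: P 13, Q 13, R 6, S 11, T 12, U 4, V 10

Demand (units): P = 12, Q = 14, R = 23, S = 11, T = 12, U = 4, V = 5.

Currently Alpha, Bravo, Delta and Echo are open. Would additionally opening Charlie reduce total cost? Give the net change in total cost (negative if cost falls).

Current service cost with {Alpha, Bravo, Delta, Echo}: 347.
Adding Charlie: each client site re-picks its cheapest; new service cost 332, saving 15.
Extra fixed cost: 6. Net change = 6 − 15 = -9.
(Totals: 518 → 509.)

Yes — net change −9 (cost falls by 9).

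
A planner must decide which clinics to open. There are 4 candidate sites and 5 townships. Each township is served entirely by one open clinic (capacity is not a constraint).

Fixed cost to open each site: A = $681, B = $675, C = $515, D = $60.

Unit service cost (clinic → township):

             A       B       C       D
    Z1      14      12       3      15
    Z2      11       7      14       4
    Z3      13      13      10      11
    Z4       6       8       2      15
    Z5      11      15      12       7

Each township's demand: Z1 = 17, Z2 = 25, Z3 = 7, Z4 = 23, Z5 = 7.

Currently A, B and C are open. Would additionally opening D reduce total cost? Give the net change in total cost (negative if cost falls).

Current service cost with {A, B, C}: 419.
Adding D: each township re-picks its cheapest; new service cost 316, saving 103.
Extra fixed cost: 60. Net change = 60 − 103 = -43.
(Totals: 2290 → 2247.)

Yes — net change −43 (cost falls by 43).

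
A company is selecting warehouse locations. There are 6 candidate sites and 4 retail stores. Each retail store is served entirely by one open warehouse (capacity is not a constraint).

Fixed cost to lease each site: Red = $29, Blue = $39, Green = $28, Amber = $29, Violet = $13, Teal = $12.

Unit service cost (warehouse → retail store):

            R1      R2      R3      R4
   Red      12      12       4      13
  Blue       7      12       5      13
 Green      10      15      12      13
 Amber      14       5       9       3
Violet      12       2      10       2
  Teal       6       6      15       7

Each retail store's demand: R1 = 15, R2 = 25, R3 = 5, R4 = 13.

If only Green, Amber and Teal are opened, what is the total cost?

Each retail store is assigned to its cheapest site among the open ones.
{Green, Amber, Teal}: R1→Teal 6·15=90, R2→Amber 5·25=125, R3→Amber 9·5=45, R4→Amber 3·13=39. Service 299; fixed 69; total 368.

Total cost: 368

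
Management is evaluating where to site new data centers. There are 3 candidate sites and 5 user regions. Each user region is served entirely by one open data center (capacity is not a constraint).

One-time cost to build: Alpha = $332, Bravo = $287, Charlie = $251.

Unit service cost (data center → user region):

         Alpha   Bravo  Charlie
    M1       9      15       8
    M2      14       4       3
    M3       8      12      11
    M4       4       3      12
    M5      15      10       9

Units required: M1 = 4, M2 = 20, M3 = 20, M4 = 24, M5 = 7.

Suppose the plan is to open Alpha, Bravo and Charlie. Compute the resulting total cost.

Total cost: 1257

Each user region is assigned to its cheapest site among the open ones.
{Alpha, Bravo, Charlie}: M1→Charlie 8·4=32, M2→Charlie 3·20=60, M3→Alpha 8·20=160, M4→Bravo 3·24=72, M5→Charlie 9·7=63. Service 387; fixed 870; total 1257.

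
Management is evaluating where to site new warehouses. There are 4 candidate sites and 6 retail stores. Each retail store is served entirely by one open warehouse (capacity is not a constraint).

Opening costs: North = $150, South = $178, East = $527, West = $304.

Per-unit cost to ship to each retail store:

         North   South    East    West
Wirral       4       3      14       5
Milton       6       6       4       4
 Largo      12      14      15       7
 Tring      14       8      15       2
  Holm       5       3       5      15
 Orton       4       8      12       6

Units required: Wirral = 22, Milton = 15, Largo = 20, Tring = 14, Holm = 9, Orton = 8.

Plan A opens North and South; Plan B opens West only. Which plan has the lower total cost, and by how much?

Plan B is cheaper by 70.

Plan A: {North, South}: Wirral→South 3·22=66, Milton→North 6·15=90, Largo→North 12·20=240, Tring→South 8·14=112, Holm→South 3·9=27, Orton→North 4·8=32. Service 567; fixed 328; total 895.
Plan B: {West}: Wirral→West 5·22=110, Milton→West 4·15=60, Largo→West 7·20=140, Tring→West 2·14=28, Holm→West 15·9=135, Orton→West 6·8=48. Service 521; fixed 304; total 825.
Difference: |895 − 825| = 70.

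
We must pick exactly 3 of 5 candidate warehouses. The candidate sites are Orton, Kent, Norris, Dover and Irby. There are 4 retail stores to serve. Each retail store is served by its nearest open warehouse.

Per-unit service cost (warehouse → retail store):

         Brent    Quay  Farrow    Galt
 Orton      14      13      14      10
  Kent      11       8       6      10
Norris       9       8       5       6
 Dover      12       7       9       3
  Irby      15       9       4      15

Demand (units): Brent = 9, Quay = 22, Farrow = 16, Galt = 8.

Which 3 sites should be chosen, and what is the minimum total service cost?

Choose Norris, Dover and Irby; total service cost 323.

With exactly 3 open, each retail store uses its cheapest among the chosen.
{Norris, Dover, Irby}: Brent→Norris 9·9=81, Quay→Dover 7·22=154, Farrow→Irby 4·16=64, Galt→Dover 3·8=24. Service cost 323.
{Orton, Norris, Dover}: service cost 339
{Kent, Norris, Dover}: service cost 339
Among all 10 size-3 choices, {Norris, Dover, Irby} is lowest.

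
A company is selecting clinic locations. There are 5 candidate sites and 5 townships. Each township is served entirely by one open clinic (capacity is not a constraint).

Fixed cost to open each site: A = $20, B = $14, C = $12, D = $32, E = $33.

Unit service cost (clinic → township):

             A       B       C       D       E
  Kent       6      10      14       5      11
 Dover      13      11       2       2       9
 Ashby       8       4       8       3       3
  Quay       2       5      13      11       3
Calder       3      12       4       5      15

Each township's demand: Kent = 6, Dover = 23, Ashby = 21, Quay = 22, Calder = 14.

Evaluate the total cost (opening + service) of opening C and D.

Each township is assigned to its cheapest site among the open ones.
{C, D}: Kent→D 5·6=30, Dover→C 2·23=46, Ashby→D 3·21=63, Quay→D 11·22=242, Calder→C 4·14=56. Service 437; fixed 44; total 481.

Total cost: 481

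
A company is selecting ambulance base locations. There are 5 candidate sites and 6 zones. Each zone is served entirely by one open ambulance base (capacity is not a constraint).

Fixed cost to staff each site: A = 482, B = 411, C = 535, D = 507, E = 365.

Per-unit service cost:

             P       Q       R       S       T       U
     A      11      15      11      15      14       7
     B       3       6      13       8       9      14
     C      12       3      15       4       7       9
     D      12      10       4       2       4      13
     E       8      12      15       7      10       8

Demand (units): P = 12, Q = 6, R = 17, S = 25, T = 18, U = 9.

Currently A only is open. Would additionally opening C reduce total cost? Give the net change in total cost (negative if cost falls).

No — net change +62 (cost rises by 62).

Current service cost with {A}: 1099.
Adding C: each zone re-picks its cheapest; new service cost 626, saving 473.
Extra fixed cost: 535. Net change = 535 − 473 = 62.
(Totals: 1581 → 1643.)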